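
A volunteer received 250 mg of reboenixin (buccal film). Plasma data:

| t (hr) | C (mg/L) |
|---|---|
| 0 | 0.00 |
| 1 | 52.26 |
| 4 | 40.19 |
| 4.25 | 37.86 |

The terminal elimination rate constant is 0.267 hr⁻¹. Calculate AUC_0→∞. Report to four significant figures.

AUC = 316.4 mg/L·hr

Trapezoidal AUC_0→4.25:
  [0→1]: (0.00+52.26)/2 × 1 = 26.13
  [1→4]: (52.26+40.19)/2 × 3 = 138.675
  [4→4.25]: (40.19+37.86)/2 × 0.25 = 9.75625
  Sum = 174.56125 mg/L·hr
Extrapolated tail: C_last / k_e = 37.86 / 0.267 = 141.798
AUC_0→∞ = 174.56125 + 141.798 = 316.35925 mg/L·hr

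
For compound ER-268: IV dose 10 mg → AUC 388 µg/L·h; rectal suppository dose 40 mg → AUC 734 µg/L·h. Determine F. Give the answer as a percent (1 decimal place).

F = (AUC_ev / D_ev) / (AUC_iv / D_iv)
  = (734/40) / (388/10)
  = 18.35 / 38.8 = 0.4729
  = 47.29%

F = 47.3%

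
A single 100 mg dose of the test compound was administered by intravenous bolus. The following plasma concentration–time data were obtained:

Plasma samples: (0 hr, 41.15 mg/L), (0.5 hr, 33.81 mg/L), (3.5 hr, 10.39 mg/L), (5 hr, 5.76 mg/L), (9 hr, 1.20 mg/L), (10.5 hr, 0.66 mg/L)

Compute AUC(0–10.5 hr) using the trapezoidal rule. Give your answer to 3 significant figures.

AUC = 112 mg/L·hr

Trapezoidal AUC_0→10.5:
  [0→0.5]: (41.15+33.81)/2 × 0.5 = 18.74
  [0.5→3.5]: (33.81+10.39)/2 × 3 = 66.3
  [3.5→5]: (10.39+5.76)/2 × 1.5 = 12.1125
  [5→9]: (5.76+1.20)/2 × 4 = 13.92
  [9→10.5]: (1.20+0.66)/2 × 1.5 = 1.395
  Sum = 112.4675 mg/L·hr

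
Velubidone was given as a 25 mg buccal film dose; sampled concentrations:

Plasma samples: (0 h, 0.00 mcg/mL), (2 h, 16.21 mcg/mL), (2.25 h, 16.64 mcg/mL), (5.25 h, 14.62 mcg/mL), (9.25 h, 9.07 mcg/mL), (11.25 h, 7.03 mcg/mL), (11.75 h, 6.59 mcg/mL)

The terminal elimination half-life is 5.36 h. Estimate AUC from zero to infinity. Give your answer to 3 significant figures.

AUC = 185 mcg/mL·h

Trapezoidal AUC_0→11.75:
  [0→2]: (0.00+16.21)/2 × 2 = 16.21
  [2→2.25]: (16.21+16.64)/2 × 0.25 = 4.10625
  [2.25→5.25]: (16.64+14.62)/2 × 3 = 46.89
  [5.25→9.25]: (14.62+9.07)/2 × 4 = 47.38
  [9.25→11.25]: (9.07+7.03)/2 × 2 = 16.1
  [11.25→11.75]: (7.03+6.59)/2 × 0.5 = 3.405
  Sum = 134.09125 mcg/mL·h
k_e = ln2 / t½ = 0.693147 / 5.36 = 0.1293 h^-1
Extrapolated tail: C_last / k_e = 6.59 / 0.1293 = 50.967
AUC_0→∞ = 134.09125 + 50.967 = 185.05825 mcg/mL·h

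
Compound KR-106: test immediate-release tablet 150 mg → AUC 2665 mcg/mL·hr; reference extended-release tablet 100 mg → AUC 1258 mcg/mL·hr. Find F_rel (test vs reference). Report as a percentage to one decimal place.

F_rel = 141.2%

F_rel = (AUC_test/D_test) / (AUC_ref/D_ref)
      = (2665/150) / (1258/100)
      = 17.7667 / 12.58 = 1.4123 = 141.23%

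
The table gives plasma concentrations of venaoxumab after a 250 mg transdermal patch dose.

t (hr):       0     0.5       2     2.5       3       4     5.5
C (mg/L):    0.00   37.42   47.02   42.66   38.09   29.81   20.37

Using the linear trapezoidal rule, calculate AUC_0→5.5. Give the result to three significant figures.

AUC = 187 mg/L·hr

Trapezoidal AUC_0→5.5:
  [0→0.5]: (0.00+37.42)/2 × 0.5 = 9.355
  [0.5→2]: (37.42+47.02)/2 × 1.5 = 63.33
  [2→2.5]: (47.02+42.66)/2 × 0.5 = 22.42
  [2.5→3]: (42.66+38.09)/2 × 0.5 = 20.1875
  [3→4]: (38.09+29.81)/2 × 1 = 33.95
  [4→5.5]: (29.81+20.37)/2 × 1.5 = 37.635
  Sum = 186.8775 mg/L·hr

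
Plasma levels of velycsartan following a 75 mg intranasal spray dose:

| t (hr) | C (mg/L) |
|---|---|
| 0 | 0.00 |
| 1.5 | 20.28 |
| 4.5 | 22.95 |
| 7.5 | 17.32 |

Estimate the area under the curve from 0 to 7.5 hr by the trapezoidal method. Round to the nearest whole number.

Trapezoidal AUC_0→7.5:
  [0→1.5]: (0.00+20.28)/2 × 1.5 = 15.21
  [1.5→4.5]: (20.28+22.95)/2 × 3 = 64.845
  [4.5→7.5]: (22.95+17.32)/2 × 3 = 60.405
  Sum = 140.46 mg/L·hr

AUC = 140 mg/L·hr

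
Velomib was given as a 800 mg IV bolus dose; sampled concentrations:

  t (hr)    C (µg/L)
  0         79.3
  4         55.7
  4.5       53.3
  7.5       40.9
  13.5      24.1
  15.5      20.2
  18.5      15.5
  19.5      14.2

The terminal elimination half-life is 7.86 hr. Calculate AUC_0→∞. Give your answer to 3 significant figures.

AUC = 907 µg/L·hr

Trapezoidal AUC_0→19.5:
  [0→4]: (79.3+55.7)/2 × 4 = 270.0
  [4→4.5]: (55.7+53.3)/2 × 0.5 = 27.25
  [4.5→7.5]: (53.3+40.9)/2 × 3 = 141.3
  [7.5→13.5]: (40.9+24.1)/2 × 6 = 195.0
  [13.5→15.5]: (24.1+20.2)/2 × 2 = 44.3
  [15.5→18.5]: (20.2+15.5)/2 × 3 = 53.55
  [18.5→19.5]: (15.5+14.2)/2 × 1 = 14.85
  Sum = 746.25 µg/L·hr
k_e = ln2 / t½ = 0.693147 / 7.86 = 0.0882 hr^-1
Extrapolated tail: C_last / k_e = 14.2 / 0.0882 = 160.998
AUC_0→∞ = 746.25 + 160.998 = 907.248 µg/L·hr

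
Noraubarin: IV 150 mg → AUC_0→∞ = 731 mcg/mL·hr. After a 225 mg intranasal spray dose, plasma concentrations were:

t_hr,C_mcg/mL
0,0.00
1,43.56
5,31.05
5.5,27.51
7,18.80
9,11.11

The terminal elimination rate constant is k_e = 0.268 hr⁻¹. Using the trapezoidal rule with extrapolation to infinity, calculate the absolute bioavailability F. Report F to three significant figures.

F = 0.266

Trapezoidal AUC_0→9 (intranasal spray):
  [0→1]: (0.00+43.56)/2 × 1 = 21.78
  [1→5]: (43.56+31.05)/2 × 4 = 149.22
  [5→5.5]: (31.05+27.51)/2 × 0.5 = 14.64
  [5.5→7]: (27.51+18.80)/2 × 1.5 = 34.7325
  [7→9]: (18.80+11.11)/2 × 2 = 29.91
  Sum = 250.2825 mcg/mL·hr
Tail: C_last/k_e = 11.11/0.268 = 41.455
AUC_0→∞ (intranasal spray) = 250.2825 + 41.455 = 291.7375 mcg/mL·hr
F = (AUC_ev/D_ev)/(AUC_iv/D_iv) = (291.7375/225)/(731/150) = 1.29661/4.87333 = 0.2661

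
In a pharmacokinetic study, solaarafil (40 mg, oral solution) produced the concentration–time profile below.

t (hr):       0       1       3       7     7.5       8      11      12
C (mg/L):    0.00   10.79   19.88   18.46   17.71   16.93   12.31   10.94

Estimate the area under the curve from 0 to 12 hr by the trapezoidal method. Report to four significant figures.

AUC = 185.9 mg/L·hr

Trapezoidal AUC_0→12:
  [0→1]: (0.00+10.79)/2 × 1 = 5.395
  [1→3]: (10.79+19.88)/2 × 2 = 30.67
  [3→7]: (19.88+18.46)/2 × 4 = 76.68
  [7→7.5]: (18.46+17.71)/2 × 0.5 = 9.0425
  [7.5→8]: (17.71+16.93)/2 × 0.5 = 8.66
  [8→11]: (16.93+12.31)/2 × 3 = 43.86
  [11→12]: (12.31+10.94)/2 × 1 = 11.625
  Sum = 185.9325 mg/L·hr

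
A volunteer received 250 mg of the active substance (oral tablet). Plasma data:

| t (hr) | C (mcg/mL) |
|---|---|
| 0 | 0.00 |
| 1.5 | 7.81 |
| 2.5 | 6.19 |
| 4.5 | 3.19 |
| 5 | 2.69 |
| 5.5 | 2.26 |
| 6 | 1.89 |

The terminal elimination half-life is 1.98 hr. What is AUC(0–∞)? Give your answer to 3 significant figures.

Trapezoidal AUC_0→6:
  [0→1.5]: (0.00+7.81)/2 × 1.5 = 5.8575
  [1.5→2.5]: (7.81+6.19)/2 × 1 = 7.0
  [2.5→4.5]: (6.19+3.19)/2 × 2 = 9.38
  [4.5→5]: (3.19+2.69)/2 × 0.5 = 1.47
  [5→5.5]: (2.69+2.26)/2 × 0.5 = 1.2375
  [5.5→6]: (2.26+1.89)/2 × 0.5 = 1.0375
  Sum = 25.9825 mcg/mL·hr
k_e = ln2 / t½ = 0.693147 / 1.98 = 0.3501 hr^-1
Extrapolated tail: C_last / k_e = 1.89 / 0.3501 = 5.398
AUC_0→∞ = 25.9825 + 5.398 = 31.3805 mcg/mL·hr

AUC = 31.4 mcg/mL·hr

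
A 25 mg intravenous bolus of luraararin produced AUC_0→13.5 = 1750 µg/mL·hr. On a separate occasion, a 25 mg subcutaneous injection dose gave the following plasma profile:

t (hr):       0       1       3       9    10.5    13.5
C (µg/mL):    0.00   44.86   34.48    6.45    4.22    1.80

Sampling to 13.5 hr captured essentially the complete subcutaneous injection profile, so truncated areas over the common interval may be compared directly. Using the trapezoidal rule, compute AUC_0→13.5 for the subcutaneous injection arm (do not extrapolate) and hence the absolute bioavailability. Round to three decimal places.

Trapezoidal AUC_0→13.5 (subcutaneous injection):
  [0→1]: (0.00+44.86)/2 × 1 = 22.43
  [1→3]: (44.86+34.48)/2 × 2 = 79.34
  [3→9]: (34.48+6.45)/2 × 6 = 122.79
  [9→10.5]: (6.45+4.22)/2 × 1.5 = 8.0025
  [10.5→13.5]: (4.22+1.80)/2 × 3 = 9.03
  Sum = 241.5925 µg/mL·hr
F = (AUC_ev/D_ev)/(AUC_iv/D_iv) = (241.5925/25)/(1750/25) = 9.6637/70 = 0.1381

F = 0.138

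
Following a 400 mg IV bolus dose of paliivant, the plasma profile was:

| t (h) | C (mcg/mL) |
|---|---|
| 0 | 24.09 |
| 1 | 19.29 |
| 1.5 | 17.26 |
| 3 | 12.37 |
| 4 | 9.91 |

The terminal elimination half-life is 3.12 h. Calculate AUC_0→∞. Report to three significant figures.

AUC = 109 mcg/mL·h

Trapezoidal AUC_0→4:
  [0→1]: (24.09+19.29)/2 × 1 = 21.69
  [1→1.5]: (19.29+17.26)/2 × 0.5 = 9.1375
  [1.5→3]: (17.26+12.37)/2 × 1.5 = 22.2225
  [3→4]: (12.37+9.91)/2 × 1 = 11.14
  Sum = 64.19 mcg/mL·h
k_e = ln2 / t½ = 0.693147 / 3.12 = 0.2222 h^-1
Extrapolated tail: C_last / k_e = 9.91 / 0.2222 = 44.599
AUC_0→∞ = 64.19 + 44.599 = 108.789 mcg/mL·h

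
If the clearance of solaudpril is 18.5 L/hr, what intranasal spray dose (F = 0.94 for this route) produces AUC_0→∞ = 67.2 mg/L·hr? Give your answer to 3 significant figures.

Dose = CL × AUC_0→∞ / F
     = 18.5 × 67.2 / 0.94 = 1322.55 mg

Dose = 1320 mg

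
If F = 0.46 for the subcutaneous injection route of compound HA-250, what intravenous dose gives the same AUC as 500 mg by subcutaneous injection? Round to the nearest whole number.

Systemic exposure from an extravascular dose = F × D_ev, so the equivalent IV dose is F × D_ev.
D_iv = F × D_ev = 0.46 × 500 = 230 mg

D_iv = 230 mg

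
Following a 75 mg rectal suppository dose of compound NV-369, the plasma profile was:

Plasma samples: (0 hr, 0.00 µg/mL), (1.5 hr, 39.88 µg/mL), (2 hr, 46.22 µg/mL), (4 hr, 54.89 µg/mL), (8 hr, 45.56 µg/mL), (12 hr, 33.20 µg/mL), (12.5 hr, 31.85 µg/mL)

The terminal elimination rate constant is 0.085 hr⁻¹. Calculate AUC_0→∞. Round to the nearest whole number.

Trapezoidal AUC_0→12.5:
  [0→1.5]: (0.00+39.88)/2 × 1.5 = 29.91
  [1.5→2]: (39.88+46.22)/2 × 0.5 = 21.525
  [2→4]: (46.22+54.89)/2 × 2 = 101.11
  [4→8]: (54.89+45.56)/2 × 4 = 200.9
  [8→12]: (45.56+33.20)/2 × 4 = 157.52
  [12→12.5]: (33.20+31.85)/2 × 0.5 = 16.2625
  Sum = 527.2275 µg/mL·hr
Extrapolated tail: C_last / k_e = 31.85 / 0.085 = 374.706
AUC_0→∞ = 527.2275 + 374.706 = 901.9335 µg/mL·hr

AUC = 902 µg/mL·hr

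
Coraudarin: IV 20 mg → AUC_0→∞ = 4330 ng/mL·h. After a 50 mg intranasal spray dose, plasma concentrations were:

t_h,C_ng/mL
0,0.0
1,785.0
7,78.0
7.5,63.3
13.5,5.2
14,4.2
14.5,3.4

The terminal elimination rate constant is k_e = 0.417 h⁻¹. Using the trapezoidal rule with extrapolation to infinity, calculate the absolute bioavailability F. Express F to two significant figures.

Trapezoidal AUC_0→14.5 (intranasal spray):
  [0→1]: (0.0+785.0)/2 × 1 = 392.5
  [1→7]: (785.0+78.0)/2 × 6 = 2589.0
  [7→7.5]: (78.0+63.3)/2 × 0.5 = 35.325
  [7.5→13.5]: (63.3+5.2)/2 × 6 = 205.5
  [13.5→14]: (5.2+4.2)/2 × 0.5 = 2.35
  [14→14.5]: (4.2+3.4)/2 × 0.5 = 1.9
  Sum = 3226.575 ng/mL·h
Tail: C_last/k_e = 3.4/0.417 = 8.153
AUC_0→∞ (intranasal spray) = 3226.575 + 8.153 = 3234.728 ng/mL·h
F = (AUC_ev/D_ev)/(AUC_iv/D_iv) = (3234.728/50)/(4330/20) = 64.69456/216.5 = 0.2988

F = 0.30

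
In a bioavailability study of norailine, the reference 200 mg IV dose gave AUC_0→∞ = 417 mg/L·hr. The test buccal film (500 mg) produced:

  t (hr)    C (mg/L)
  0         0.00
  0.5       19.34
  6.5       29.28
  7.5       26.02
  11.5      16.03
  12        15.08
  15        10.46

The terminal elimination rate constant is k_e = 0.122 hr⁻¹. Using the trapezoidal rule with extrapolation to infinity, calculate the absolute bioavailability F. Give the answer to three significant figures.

F = 0.378

Trapezoidal AUC_0→15 (buccal film):
  [0→0.5]: (0.00+19.34)/2 × 0.5 = 4.835
  [0.5→6.5]: (19.34+29.28)/2 × 6 = 145.86
  [6.5→7.5]: (29.28+26.02)/2 × 1 = 27.65
  [7.5→11.5]: (26.02+16.03)/2 × 4 = 84.1
  [11.5→12]: (16.03+15.08)/2 × 0.5 = 7.7775
  [12→15]: (15.08+10.46)/2 × 3 = 38.31
  Sum = 308.5325 mg/L·hr
Tail: C_last/k_e = 10.46/0.122 = 85.738
AUC_0→∞ (buccal film) = 308.5325 + 85.738 = 394.2705 mg/L·hr
F = (AUC_ev/D_ev)/(AUC_iv/D_iv) = (394.2705/500)/(417/200) = 0.788541/2.085 = 0.3782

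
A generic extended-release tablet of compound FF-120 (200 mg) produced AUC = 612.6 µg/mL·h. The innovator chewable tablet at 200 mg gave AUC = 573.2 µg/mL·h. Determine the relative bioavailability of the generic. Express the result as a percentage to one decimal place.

F_rel = 106.9%

F_rel = (AUC_test/D_test) / (AUC_ref/D_ref)
      = (612.6/200) / (573.2/200)
      = 3.063 / 2.866 = 1.0687 = 106.87%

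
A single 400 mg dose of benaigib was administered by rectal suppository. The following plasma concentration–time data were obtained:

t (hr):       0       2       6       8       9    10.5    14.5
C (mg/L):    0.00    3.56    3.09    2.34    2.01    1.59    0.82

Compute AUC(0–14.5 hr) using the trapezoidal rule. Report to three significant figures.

Trapezoidal AUC_0→14.5:
  [0→2]: (0.00+3.56)/2 × 2 = 3.56
  [2→6]: (3.56+3.09)/2 × 4 = 13.3
  [6→8]: (3.09+2.34)/2 × 2 = 5.43
  [8→9]: (2.34+2.01)/2 × 1 = 2.175
  [9→10.5]: (2.01+1.59)/2 × 1.5 = 2.7
  [10.5→14.5]: (1.59+0.82)/2 × 4 = 4.82
  Sum = 31.985 mg/L·hr

AUC = 32.0 mg/L·hr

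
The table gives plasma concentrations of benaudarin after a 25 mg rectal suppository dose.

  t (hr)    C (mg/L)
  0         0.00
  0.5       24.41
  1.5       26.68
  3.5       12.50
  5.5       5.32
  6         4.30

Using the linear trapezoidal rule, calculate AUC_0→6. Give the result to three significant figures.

AUC = 91.1 mg/L·hr

Trapezoidal AUC_0→6:
  [0→0.5]: (0.00+24.41)/2 × 0.5 = 6.1025
  [0.5→1.5]: (24.41+26.68)/2 × 1 = 25.545
  [1.5→3.5]: (26.68+12.50)/2 × 2 = 39.18
  [3.5→5.5]: (12.50+5.32)/2 × 2 = 17.82
  [5.5→6]: (5.32+4.30)/2 × 0.5 = 2.405
  Sum = 91.0525 mg/L·hr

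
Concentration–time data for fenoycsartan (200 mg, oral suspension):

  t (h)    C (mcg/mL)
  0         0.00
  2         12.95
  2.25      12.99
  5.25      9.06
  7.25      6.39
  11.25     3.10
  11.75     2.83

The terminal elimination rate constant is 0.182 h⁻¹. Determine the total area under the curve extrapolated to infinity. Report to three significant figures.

Trapezoidal AUC_0→11.75:
  [0→2]: (0.00+12.95)/2 × 2 = 12.95
  [2→2.25]: (12.95+12.99)/2 × 0.25 = 3.2425
  [2.25→5.25]: (12.99+9.06)/2 × 3 = 33.075
  [5.25→7.25]: (9.06+6.39)/2 × 2 = 15.45
  [7.25→11.25]: (6.39+3.10)/2 × 4 = 18.98
  [11.25→11.75]: (3.10+2.83)/2 × 0.5 = 1.4825
  Sum = 85.18 mcg/mL·h
Extrapolated tail: C_last / k_e = 2.83 / 0.182 = 15.549
AUC_0→∞ = 85.18 + 15.549 = 100.729 mcg/mL·h

AUC = 101 mcg/mL·h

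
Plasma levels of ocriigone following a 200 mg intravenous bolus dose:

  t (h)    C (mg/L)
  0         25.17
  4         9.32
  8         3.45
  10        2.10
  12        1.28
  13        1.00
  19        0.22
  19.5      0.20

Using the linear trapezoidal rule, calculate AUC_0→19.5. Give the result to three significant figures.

AUC = 108 mg/L·h

Trapezoidal AUC_0→19.5:
  [0→4]: (25.17+9.32)/2 × 4 = 68.98
  [4→8]: (9.32+3.45)/2 × 4 = 25.54
  [8→10]: (3.45+2.10)/2 × 2 = 5.55
  [10→12]: (2.10+1.28)/2 × 2 = 3.38
  [12→13]: (1.28+1.00)/2 × 1 = 1.14
  [13→19]: (1.00+0.22)/2 × 6 = 3.66
  [19→19.5]: (0.22+0.20)/2 × 0.5 = 0.105
  Sum = 108.355 mg/L·h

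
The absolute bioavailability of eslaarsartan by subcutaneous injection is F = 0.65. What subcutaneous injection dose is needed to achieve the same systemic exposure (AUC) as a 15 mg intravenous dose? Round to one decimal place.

For equal systemic exposure: F × D_ev = D_iv
D_ev = D_iv / F = 15 / 0.65 = 23.0769 mg

D_subcutaneous = 23.1 mg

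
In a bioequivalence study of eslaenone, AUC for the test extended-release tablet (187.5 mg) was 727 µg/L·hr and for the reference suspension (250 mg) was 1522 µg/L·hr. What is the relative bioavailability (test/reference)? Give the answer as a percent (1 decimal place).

F_rel = 63.7%

F_rel = (AUC_test/D_test) / (AUC_ref/D_ref)
      = (727/187.5) / (1522/250)
      = 3.87733 / 6.088 = 0.6369 = 63.69%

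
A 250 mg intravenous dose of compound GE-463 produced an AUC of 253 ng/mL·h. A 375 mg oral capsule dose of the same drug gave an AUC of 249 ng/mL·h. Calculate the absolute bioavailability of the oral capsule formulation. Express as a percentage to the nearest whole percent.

F = (AUC_ev / D_ev) / (AUC_iv / D_iv)
  = (249/375) / (253/250)
  = 0.664 / 1.012 = 0.6561
  = 65.61%

F = 66%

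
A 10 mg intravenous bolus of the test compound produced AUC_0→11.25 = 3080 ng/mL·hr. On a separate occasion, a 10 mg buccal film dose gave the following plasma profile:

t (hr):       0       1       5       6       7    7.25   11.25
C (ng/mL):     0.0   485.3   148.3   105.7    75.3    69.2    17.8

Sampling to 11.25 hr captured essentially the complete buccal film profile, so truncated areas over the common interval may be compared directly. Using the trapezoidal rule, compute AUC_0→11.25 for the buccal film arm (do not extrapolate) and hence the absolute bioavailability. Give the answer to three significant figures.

Trapezoidal AUC_0→11.25 (buccal film):
  [0→1]: (0.0+485.3)/2 × 1 = 242.65
  [1→5]: (485.3+148.3)/2 × 4 = 1267.2
  [5→6]: (148.3+105.7)/2 × 1 = 127.0
  [6→7]: (105.7+75.3)/2 × 1 = 90.5
  [7→7.25]: (75.3+69.2)/2 × 0.25 = 18.0625
  [7.25→11.25]: (69.2+17.8)/2 × 4 = 174.0
  Sum = 1919.4125 ng/mL·hr
F = (AUC_ev/D_ev)/(AUC_iv/D_iv) = (1919.4125/10)/(3080/10) = 191.94125/308 = 0.6232

F = 0.623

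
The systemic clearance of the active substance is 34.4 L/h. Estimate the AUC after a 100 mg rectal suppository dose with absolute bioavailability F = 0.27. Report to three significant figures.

AUC_0→∞ = F × Dose / CL
        = 0.27 × 100 / 34.4 = 0.784884 mg/L·h

AUC = 0.785 mg/L·h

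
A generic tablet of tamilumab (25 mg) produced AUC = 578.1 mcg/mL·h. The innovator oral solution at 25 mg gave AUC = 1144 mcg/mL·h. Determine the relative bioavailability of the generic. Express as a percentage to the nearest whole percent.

F_rel = (AUC_test/D_test) / (AUC_ref/D_ref)
      = (578.1/25) / (1144/25)
      = 23.124 / 45.76 = 0.5053 = 50.53%

F_rel = 51%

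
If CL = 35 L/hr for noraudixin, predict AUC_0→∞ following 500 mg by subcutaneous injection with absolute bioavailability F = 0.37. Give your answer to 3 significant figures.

AUC_0→∞ = F × Dose / CL
        = 0.37 × 500 / 35 = 5.28571 mg/L·hr

AUC = 5.29 mg/L·hr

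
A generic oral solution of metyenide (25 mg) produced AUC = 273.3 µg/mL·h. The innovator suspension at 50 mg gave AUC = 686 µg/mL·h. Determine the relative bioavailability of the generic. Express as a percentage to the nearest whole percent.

F_rel = (AUC_test/D_test) / (AUC_ref/D_ref)
      = (273.3/25) / (686/50)
      = 10.932 / 13.72 = 0.7968 = 79.68%

F_rel = 80%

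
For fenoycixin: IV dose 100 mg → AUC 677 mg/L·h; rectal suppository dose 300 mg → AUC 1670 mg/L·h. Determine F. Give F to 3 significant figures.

F = 0.822

F = (AUC_ev / D_ev) / (AUC_iv / D_iv)
  = (1670/300) / (677/100)
  = 5.56667 / 6.77 = 0.8223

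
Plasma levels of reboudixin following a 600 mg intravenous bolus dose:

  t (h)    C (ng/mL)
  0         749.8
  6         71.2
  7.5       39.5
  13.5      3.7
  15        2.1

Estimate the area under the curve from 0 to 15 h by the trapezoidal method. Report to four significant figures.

AUC = 2680 ng/mL·h

Trapezoidal AUC_0→15:
  [0→6]: (749.8+71.2)/2 × 6 = 2463.0
  [6→7.5]: (71.2+39.5)/2 × 1.5 = 83.025
  [7.5→13.5]: (39.5+3.7)/2 × 6 = 129.6
  [13.5→15]: (3.7+2.1)/2 × 1.5 = 4.35
  Sum = 2679.975 ng/mL·h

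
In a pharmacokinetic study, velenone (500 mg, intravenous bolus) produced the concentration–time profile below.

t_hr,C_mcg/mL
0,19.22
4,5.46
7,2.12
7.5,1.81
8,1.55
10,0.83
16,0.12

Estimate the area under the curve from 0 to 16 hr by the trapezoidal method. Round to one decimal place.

AUC = 67.8 mcg/mL·hr

Trapezoidal AUC_0→16:
  [0→4]: (19.22+5.46)/2 × 4 = 49.36
  [4→7]: (5.46+2.12)/2 × 3 = 11.37
  [7→7.5]: (2.12+1.81)/2 × 0.5 = 0.9825
  [7.5→8]: (1.81+1.55)/2 × 0.5 = 0.84
  [8→10]: (1.55+0.83)/2 × 2 = 2.38
  [10→16]: (0.83+0.12)/2 × 6 = 2.85
  Sum = 67.7825 mcg/mL·hr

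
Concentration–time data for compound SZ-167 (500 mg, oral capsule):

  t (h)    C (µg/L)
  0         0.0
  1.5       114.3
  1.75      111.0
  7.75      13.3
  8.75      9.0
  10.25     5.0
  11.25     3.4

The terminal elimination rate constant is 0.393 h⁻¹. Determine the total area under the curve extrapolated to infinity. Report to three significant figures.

Trapezoidal AUC_0→11.25:
  [0→1.5]: (0.0+114.3)/2 × 1.5 = 85.725
  [1.5→1.75]: (114.3+111.0)/2 × 0.25 = 28.1625
  [1.75→7.75]: (111.0+13.3)/2 × 6 = 372.9
  [7.75→8.75]: (13.3+9.0)/2 × 1 = 11.15
  [8.75→10.25]: (9.0+5.0)/2 × 1.5 = 10.5
  [10.25→11.25]: (5.0+3.4)/2 × 1 = 4.2
  Sum = 512.6375 µg/L·h
Extrapolated tail: C_last / k_e = 3.4 / 0.393 = 8.651
AUC_0→∞ = 512.6375 + 8.651 = 521.2885 µg/L·h

AUC = 521 µg/L·h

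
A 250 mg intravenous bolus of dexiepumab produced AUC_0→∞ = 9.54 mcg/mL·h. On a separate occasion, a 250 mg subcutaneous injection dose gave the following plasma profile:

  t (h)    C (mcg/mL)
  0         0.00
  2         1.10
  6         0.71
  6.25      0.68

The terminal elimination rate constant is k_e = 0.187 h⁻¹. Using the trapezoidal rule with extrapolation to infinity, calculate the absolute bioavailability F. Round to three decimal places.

Trapezoidal AUC_0→6.25 (subcutaneous injection):
  [0→2]: (0.00+1.10)/2 × 2 = 1.1
  [2→6]: (1.10+0.71)/2 × 4 = 3.62
  [6→6.25]: (0.71+0.68)/2 × 0.25 = 0.17375
  Sum = 4.89375 mcg/mL·h
Tail: C_last/k_e = 0.68/0.187 = 3.636
AUC_0→∞ (subcutaneous injection) = 4.89375 + 3.636 = 8.52975 mcg/mL·h
F = (AUC_ev/D_ev)/(AUC_iv/D_iv) = (8.52975/250)/(9.54/250) = 0.034119/0.03816 = 0.8941

F = 0.894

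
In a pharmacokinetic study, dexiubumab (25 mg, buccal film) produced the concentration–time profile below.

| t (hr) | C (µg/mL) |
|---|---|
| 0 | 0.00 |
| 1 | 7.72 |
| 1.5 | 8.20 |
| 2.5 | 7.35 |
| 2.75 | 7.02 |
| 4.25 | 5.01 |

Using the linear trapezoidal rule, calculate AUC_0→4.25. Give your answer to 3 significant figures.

Trapezoidal AUC_0→4.25:
  [0→1]: (0.00+7.72)/2 × 1 = 3.86
  [1→1.5]: (7.72+8.20)/2 × 0.5 = 3.98
  [1.5→2.5]: (8.20+7.35)/2 × 1 = 7.775
  [2.5→2.75]: (7.35+7.02)/2 × 0.25 = 1.79625
  [2.75→4.25]: (7.02+5.01)/2 × 1.5 = 9.0225
  Sum = 26.43375 µg/mL·hr

AUC = 26.4 µg/mL·hr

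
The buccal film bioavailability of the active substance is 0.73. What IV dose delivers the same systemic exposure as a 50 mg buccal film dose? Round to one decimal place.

Systemic exposure from an extravascular dose = F × D_ev, so the equivalent IV dose is F × D_ev.
D_iv = F × D_ev = 0.73 × 50 = 36.5 mg

D_iv = 36.5 mg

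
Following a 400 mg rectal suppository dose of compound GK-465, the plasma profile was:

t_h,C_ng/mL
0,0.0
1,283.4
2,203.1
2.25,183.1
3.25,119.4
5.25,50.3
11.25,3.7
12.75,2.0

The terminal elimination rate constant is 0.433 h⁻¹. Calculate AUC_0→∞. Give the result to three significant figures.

AUC = 925 ng/mL·h

Trapezoidal AUC_0→12.75:
  [0→1]: (0.0+283.4)/2 × 1 = 141.7
  [1→2]: (283.4+203.1)/2 × 1 = 243.25
  [2→2.25]: (203.1+183.1)/2 × 0.25 = 48.275
  [2.25→3.25]: (183.1+119.4)/2 × 1 = 151.25
  [3.25→5.25]: (119.4+50.3)/2 × 2 = 169.7
  [5.25→11.25]: (50.3+3.7)/2 × 6 = 162.0
  [11.25→12.75]: (3.7+2.0)/2 × 1.5 = 4.275
  Sum = 920.45 ng/mL·h
Extrapolated tail: C_last / k_e = 2.0 / 0.433 = 4.619
AUC_0→∞ = 920.45 + 4.619 = 925.069 ng/mL·h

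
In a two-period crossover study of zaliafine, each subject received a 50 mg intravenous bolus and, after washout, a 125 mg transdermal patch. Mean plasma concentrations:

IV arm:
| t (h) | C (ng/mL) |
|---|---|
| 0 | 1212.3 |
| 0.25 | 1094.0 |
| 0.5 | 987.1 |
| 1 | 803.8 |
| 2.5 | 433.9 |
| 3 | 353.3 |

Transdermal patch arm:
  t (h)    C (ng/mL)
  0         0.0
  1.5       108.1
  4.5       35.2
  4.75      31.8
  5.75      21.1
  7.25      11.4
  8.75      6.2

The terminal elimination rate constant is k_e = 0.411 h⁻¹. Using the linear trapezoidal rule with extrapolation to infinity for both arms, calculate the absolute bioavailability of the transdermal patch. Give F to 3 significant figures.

Trapezoidal AUC_0→3 (IV):
  [0→0.25]: (1212.3+1094.0)/2 × 0.25 = 288.2875
  [0.25→0.5]: (1094.0+987.1)/2 × 0.25 = 260.1375
  [0.5→1]: (987.1+803.8)/2 × 0.5 = 447.725
  [1→2.5]: (803.8+433.9)/2 × 1.5 = 928.275
  [2.5→3]: (433.9+353.3)/2 × 0.5 = 196.8
  Sum = 2121.225 ng/mL·h
IV tail: 353.3/0.411 = 859.611; AUC_iv,0→∞ = 2121.225 + 859.611 = 2980.836 ng/mL·h
Trapezoidal AUC_0→8.75 (transdermal patch):
  [0→1.5]: (0.0+108.1)/2 × 1.5 = 81.075
  [1.5→4.5]: (108.1+35.2)/2 × 3 = 214.95
  [4.5→4.75]: (35.2+31.8)/2 × 0.25 = 8.375
  [4.75→5.75]: (31.8+21.1)/2 × 1 = 26.45
  [5.75→7.25]: (21.1+11.4)/2 × 1.5 = 24.375
  [7.25→8.75]: (11.4+6.2)/2 × 1.5 = 13.2
  Sum = 368.425 ng/mL·h
transdermal patch tail: 6.2/0.411 = 15.085; AUC_ev,0→∞ = 368.425 + 15.085 = 383.51 ng/mL·h
F = (AUC_ev/D_ev)/(AUC_iv/D_iv) = (383.51/125)/(2980.836/50) = 3.06808/59.61672 = 0.0515

F = 0.0515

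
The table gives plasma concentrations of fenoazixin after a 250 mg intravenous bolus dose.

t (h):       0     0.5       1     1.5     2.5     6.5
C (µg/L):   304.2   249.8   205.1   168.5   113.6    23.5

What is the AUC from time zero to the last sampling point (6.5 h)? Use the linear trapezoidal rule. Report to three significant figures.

Trapezoidal AUC_0→6.5:
  [0→0.5]: (304.2+249.8)/2 × 0.5 = 138.5
  [0.5→1]: (249.8+205.1)/2 × 0.5 = 113.725
  [1→1.5]: (205.1+168.5)/2 × 0.5 = 93.4
  [1.5→2.5]: (168.5+113.6)/2 × 1 = 141.05
  [2.5→6.5]: (113.6+23.5)/2 × 4 = 274.2
  Sum = 760.875 µg/L·h

AUC = 761 µg/L·h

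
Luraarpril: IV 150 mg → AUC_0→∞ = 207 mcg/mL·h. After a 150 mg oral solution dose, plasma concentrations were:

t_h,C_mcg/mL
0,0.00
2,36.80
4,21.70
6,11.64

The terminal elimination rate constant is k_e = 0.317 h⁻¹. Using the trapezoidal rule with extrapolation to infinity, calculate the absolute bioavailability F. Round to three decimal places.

Trapezoidal AUC_0→6 (oral solution):
  [0→2]: (0.00+36.80)/2 × 2 = 36.8
  [2→4]: (36.80+21.70)/2 × 2 = 58.5
  [4→6]: (21.70+11.64)/2 × 2 = 33.34
  Sum = 128.64 mcg/mL·h
Tail: C_last/k_e = 11.64/0.317 = 36.719
AUC_0→∞ (oral solution) = 128.64 + 36.719 = 165.359 mcg/mL·h
F = (AUC_ev/D_ev)/(AUC_iv/D_iv) = (165.359/150)/(207/150) = 1.10239/1.38 = 0.7988

F = 0.799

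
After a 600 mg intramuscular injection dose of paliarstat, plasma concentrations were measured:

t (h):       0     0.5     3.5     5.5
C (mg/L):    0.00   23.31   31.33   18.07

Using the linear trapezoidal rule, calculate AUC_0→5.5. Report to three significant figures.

AUC = 137 mg/L·h

Trapezoidal AUC_0→5.5:
  [0→0.5]: (0.00+23.31)/2 × 0.5 = 5.8275
  [0.5→3.5]: (23.31+31.33)/2 × 3 = 81.96
  [3.5→5.5]: (31.33+18.07)/2 × 2 = 49.4
  Sum = 137.1875 mg/L·h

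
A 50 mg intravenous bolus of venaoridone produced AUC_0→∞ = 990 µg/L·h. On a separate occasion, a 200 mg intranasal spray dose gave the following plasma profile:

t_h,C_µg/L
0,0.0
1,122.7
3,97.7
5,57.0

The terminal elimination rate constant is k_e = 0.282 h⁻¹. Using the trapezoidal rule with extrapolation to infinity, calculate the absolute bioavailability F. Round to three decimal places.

Trapezoidal AUC_0→5 (intranasal spray):
  [0→1]: (0.0+122.7)/2 × 1 = 61.35
  [1→3]: (122.7+97.7)/2 × 2 = 220.4
  [3→5]: (97.7+57.0)/2 × 2 = 154.7
  Sum = 436.45 µg/L·h
Tail: C_last/k_e = 57.0/0.282 = 202.128
AUC_0→∞ (intranasal spray) = 436.45 + 202.128 = 638.578 µg/L·h
F = (AUC_ev/D_ev)/(AUC_iv/D_iv) = (638.578/200)/(990/50) = 3.19289/19.8 = 0.1613

F = 0.161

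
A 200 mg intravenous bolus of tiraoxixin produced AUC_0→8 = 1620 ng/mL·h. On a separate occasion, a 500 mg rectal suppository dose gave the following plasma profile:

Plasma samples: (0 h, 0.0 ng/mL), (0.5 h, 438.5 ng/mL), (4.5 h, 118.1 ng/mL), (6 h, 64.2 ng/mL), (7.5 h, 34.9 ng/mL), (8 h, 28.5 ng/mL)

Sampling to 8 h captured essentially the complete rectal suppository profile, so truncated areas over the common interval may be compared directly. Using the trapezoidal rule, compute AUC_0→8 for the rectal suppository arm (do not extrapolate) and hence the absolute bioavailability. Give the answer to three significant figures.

Trapezoidal AUC_0→8 (rectal suppository):
  [0→0.5]: (0.0+438.5)/2 × 0.5 = 109.625
  [0.5→4.5]: (438.5+118.1)/2 × 4 = 1113.2
  [4.5→6]: (118.1+64.2)/2 × 1.5 = 136.725
  [6→7.5]: (64.2+34.9)/2 × 1.5 = 74.325
  [7.5→8]: (34.9+28.5)/2 × 0.5 = 15.85
  Sum = 1449.725 ng/mL·h
F = (AUC_ev/D_ev)/(AUC_iv/D_iv) = (1449.725/500)/(1620/200) = 2.89945/8.1 = 0.3580

F = 0.358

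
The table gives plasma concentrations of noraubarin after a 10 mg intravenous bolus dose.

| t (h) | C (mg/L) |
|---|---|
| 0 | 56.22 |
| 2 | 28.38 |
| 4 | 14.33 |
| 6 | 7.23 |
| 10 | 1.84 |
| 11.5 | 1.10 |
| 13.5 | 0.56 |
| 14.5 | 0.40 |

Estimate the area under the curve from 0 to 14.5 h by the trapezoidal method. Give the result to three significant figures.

AUC = 171 mg/L·h

Trapezoidal AUC_0→14.5:
  [0→2]: (56.22+28.38)/2 × 2 = 84.6
  [2→4]: (28.38+14.33)/2 × 2 = 42.71
  [4→6]: (14.33+7.23)/2 × 2 = 21.56
  [6→10]: (7.23+1.84)/2 × 4 = 18.14
  [10→11.5]: (1.84+1.10)/2 × 1.5 = 2.205
  [11.5→13.5]: (1.10+0.56)/2 × 2 = 1.66
  [13.5→14.5]: (0.56+0.40)/2 × 1 = 0.48
  Sum = 171.355 mg/L·h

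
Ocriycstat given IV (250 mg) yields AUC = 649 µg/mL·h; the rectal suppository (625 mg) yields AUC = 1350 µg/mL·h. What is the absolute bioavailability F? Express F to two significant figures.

F = 0.83

F = (AUC_ev / D_ev) / (AUC_iv / D_iv)
  = (1350/625) / (649/250)
  = 2.16 / 2.596 = 0.8320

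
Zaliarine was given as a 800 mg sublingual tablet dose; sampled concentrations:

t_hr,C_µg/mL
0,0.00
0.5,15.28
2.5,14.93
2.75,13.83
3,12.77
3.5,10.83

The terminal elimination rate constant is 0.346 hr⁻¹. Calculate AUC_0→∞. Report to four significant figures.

AUC = 78.15 µg/mL·hr

Trapezoidal AUC_0→3.5:
  [0→0.5]: (0.00+15.28)/2 × 0.5 = 3.82
  [0.5→2.5]: (15.28+14.93)/2 × 2 = 30.21
  [2.5→2.75]: (14.93+13.83)/2 × 0.25 = 3.595
  [2.75→3]: (13.83+12.77)/2 × 0.25 = 3.325
  [3→3.5]: (12.77+10.83)/2 × 0.5 = 5.9
  Sum = 46.85 µg/mL·hr
Extrapolated tail: C_last / k_e = 10.83 / 0.346 = 31.301
AUC_0→∞ = 46.85 + 31.301 = 78.151 µg/mL·hr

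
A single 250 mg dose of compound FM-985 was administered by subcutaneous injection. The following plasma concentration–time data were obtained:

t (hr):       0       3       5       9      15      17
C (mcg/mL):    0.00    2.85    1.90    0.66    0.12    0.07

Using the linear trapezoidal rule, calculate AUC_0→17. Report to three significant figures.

Trapezoidal AUC_0→17:
  [0→3]: (0.00+2.85)/2 × 3 = 4.275
  [3→5]: (2.85+1.90)/2 × 2 = 4.75
  [5→9]: (1.90+0.66)/2 × 4 = 5.12
  [9→15]: (0.66+0.12)/2 × 6 = 2.34
  [15→17]: (0.12+0.07)/2 × 2 = 0.19
  Sum = 16.675 mcg/mL·hr

AUC = 16.7 mcg/mL·hr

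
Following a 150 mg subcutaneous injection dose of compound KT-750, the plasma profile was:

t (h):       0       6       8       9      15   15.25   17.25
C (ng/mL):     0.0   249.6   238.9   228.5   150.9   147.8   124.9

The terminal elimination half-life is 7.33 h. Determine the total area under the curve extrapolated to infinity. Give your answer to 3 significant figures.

AUC = 4240 ng/mL·h

Trapezoidal AUC_0→17.25:
  [0→6]: (0.0+249.6)/2 × 6 = 748.8
  [6→8]: (249.6+238.9)/2 × 2 = 488.5
  [8→9]: (238.9+228.5)/2 × 1 = 233.7
  [9→15]: (228.5+150.9)/2 × 6 = 1138.2
  [15→15.25]: (150.9+147.8)/2 × 0.25 = 37.3375
  [15.25→17.25]: (147.8+124.9)/2 × 2 = 272.7
  Sum = 2919.2375 ng/mL·h
k_e = ln2 / t½ = 0.693147 / 7.33 = 0.0946 h^-1
Extrapolated tail: C_last / k_e = 124.9 / 0.0946 = 1320.296
AUC_0→∞ = 2919.2375 + 1320.296 = 4239.5335 ng/mL·h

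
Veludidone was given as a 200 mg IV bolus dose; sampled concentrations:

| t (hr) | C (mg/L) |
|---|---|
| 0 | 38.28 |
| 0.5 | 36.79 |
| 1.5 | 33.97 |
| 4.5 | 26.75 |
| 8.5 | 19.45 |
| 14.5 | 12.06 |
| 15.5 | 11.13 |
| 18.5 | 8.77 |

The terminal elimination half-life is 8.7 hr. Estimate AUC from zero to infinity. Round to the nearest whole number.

Trapezoidal AUC_0→18.5:
  [0→0.5]: (38.28+36.79)/2 × 0.5 = 18.7675
  [0.5→1.5]: (36.79+33.97)/2 × 1 = 35.38
  [1.5→4.5]: (33.97+26.75)/2 × 3 = 91.08
  [4.5→8.5]: (26.75+19.45)/2 × 4 = 92.4
  [8.5→14.5]: (19.45+12.06)/2 × 6 = 94.53
  [14.5→15.5]: (12.06+11.13)/2 × 1 = 11.595
  [15.5→18.5]: (11.13+8.77)/2 × 3 = 29.85
  Sum = 373.6025 mg/L·hr
k_e = ln2 / t½ = 0.693147 / 8.7 = 0.0797 hr^-1
Extrapolated tail: C_last / k_e = 8.77 / 0.0797 = 110.038
AUC_0→∞ = 373.6025 + 110.038 = 483.6405 mg/L·hr

AUC = 484 mg/L·hr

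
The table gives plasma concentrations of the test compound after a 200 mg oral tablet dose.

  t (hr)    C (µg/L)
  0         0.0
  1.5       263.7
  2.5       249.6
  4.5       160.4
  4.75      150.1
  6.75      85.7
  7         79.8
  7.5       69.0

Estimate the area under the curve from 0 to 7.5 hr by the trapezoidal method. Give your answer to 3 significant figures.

Trapezoidal AUC_0→7.5:
  [0→1.5]: (0.0+263.7)/2 × 1.5 = 197.775
  [1.5→2.5]: (263.7+249.6)/2 × 1 = 256.65
  [2.5→4.5]: (249.6+160.4)/2 × 2 = 410.0
  [4.5→4.75]: (160.4+150.1)/2 × 0.25 = 38.8125
  [4.75→6.75]: (150.1+85.7)/2 × 2 = 235.8
  [6.75→7]: (85.7+79.8)/2 × 0.25 = 20.6875
  [7→7.5]: (79.8+69.0)/2 × 0.5 = 37.2
  Sum = 1196.925 µg/L·hr

AUC = 1200 µg/L·hr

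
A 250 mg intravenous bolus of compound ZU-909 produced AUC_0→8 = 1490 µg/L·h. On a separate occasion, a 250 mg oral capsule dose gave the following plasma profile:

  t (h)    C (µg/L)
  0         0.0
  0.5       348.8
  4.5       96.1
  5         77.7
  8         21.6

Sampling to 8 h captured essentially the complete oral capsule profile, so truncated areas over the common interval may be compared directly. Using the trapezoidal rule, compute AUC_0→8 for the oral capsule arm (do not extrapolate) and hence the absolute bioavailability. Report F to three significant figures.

Trapezoidal AUC_0→8 (oral capsule):
  [0→0.5]: (0.0+348.8)/2 × 0.5 = 87.2
  [0.5→4.5]: (348.8+96.1)/2 × 4 = 889.8
  [4.5→5]: (96.1+77.7)/2 × 0.5 = 43.45
  [5→8]: (77.7+21.6)/2 × 3 = 148.95
  Sum = 1169.4 µg/L·h
F = (AUC_ev/D_ev)/(AUC_iv/D_iv) = (1169.4/250)/(1490/250) = 4.6776/5.96 = 0.7848

F = 0.785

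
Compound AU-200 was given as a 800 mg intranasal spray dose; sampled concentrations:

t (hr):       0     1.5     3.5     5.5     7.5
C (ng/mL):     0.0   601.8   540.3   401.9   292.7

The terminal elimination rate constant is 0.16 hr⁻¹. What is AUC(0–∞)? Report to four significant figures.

AUC = 5060 ng/mL·hr

Trapezoidal AUC_0→7.5:
  [0→1.5]: (0.0+601.8)/2 × 1.5 = 451.35
  [1.5→3.5]: (601.8+540.3)/2 × 2 = 1142.1
  [3.5→5.5]: (540.3+401.9)/2 × 2 = 942.2
  [5.5→7.5]: (401.9+292.7)/2 × 2 = 694.6
  Sum = 3230.25 ng/mL·hr
Extrapolated tail: C_last / k_e = 292.7 / 0.16 = 1829.375
AUC_0→∞ = 3230.25 + 1829.375 = 5059.625 ng/mL·hr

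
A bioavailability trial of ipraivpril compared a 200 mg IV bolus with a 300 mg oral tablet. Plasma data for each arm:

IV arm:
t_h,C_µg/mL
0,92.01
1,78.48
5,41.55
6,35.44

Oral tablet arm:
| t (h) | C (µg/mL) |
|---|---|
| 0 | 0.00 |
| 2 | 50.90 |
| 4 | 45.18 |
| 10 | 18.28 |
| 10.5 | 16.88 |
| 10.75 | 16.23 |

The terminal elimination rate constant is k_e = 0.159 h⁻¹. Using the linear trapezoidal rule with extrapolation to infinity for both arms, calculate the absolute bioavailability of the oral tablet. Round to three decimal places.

F = 0.514

Trapezoidal AUC_0→6 (IV):
  [0→1]: (92.01+78.48)/2 × 1 = 85.245
  [1→5]: (78.48+41.55)/2 × 4 = 240.06
  [5→6]: (41.55+35.44)/2 × 1 = 38.495
  Sum = 363.8 µg/mL·h
IV tail: 35.44/0.159 = 222.893; AUC_iv,0→∞ = 363.8 + 222.893 = 586.693 µg/mL·h
Trapezoidal AUC_0→10.75 (oral tablet):
  [0→2]: (0.00+50.90)/2 × 2 = 50.9
  [2→4]: (50.90+45.18)/2 × 2 = 96.08
  [4→10]: (45.18+18.28)/2 × 6 = 190.38
  [10→10.5]: (18.28+16.88)/2 × 0.5 = 8.79
  [10.5→10.75]: (16.88+16.23)/2 × 0.25 = 4.13875
  Sum = 350.28875 µg/mL·h
oral tablet tail: 16.23/0.159 = 102.075; AUC_ev,0→∞ = 350.28875 + 102.075 = 452.36375 µg/mL·h
F = (AUC_ev/D_ev)/(AUC_iv/D_iv) = (452.36375/300)/(586.693/200) = 1.50788/2.933465 = 0.5140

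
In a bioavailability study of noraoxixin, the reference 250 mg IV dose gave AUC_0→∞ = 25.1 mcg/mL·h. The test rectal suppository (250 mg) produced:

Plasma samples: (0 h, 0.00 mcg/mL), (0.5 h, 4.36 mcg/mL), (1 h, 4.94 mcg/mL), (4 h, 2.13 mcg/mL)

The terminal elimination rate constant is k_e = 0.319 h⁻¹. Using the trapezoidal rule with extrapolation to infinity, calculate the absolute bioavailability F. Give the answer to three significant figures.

F = 0.825

Trapezoidal AUC_0→4 (rectal suppository):
  [0→0.5]: (0.00+4.36)/2 × 0.5 = 1.09
  [0.5→1]: (4.36+4.94)/2 × 0.5 = 2.325
  [1→4]: (4.94+2.13)/2 × 3 = 10.605
  Sum = 14.02 mcg/mL·h
Tail: C_last/k_e = 2.13/0.319 = 6.677
AUC_0→∞ (rectal suppository) = 14.02 + 6.677 = 20.697 mcg/mL·h
F = (AUC_ev/D_ev)/(AUC_iv/D_iv) = (20.697/250)/(25.1/250) = 0.082788/0.1004 = 0.8246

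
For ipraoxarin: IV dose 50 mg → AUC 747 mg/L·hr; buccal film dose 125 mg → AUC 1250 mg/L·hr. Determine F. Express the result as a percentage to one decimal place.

F = 66.9%

F = (AUC_ev / D_ev) / (AUC_iv / D_iv)
  = (1250/125) / (747/50)
  = 10 / 14.94 = 0.6693
  = 66.93%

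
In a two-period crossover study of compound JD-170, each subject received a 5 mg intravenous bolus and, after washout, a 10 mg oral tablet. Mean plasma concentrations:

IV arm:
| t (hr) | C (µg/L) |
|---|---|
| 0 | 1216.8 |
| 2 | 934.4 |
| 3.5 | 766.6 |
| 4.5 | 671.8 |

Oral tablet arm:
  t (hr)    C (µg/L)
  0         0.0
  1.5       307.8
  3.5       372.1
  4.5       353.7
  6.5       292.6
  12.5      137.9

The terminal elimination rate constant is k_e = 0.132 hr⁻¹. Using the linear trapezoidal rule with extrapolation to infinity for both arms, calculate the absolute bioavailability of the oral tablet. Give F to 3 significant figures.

F = 0.230

Trapezoidal AUC_0→4.5 (IV):
  [0→2]: (1216.8+934.4)/2 × 2 = 2151.2
  [2→3.5]: (934.4+766.6)/2 × 1.5 = 1275.75
  [3.5→4.5]: (766.6+671.8)/2 × 1 = 719.2
  Sum = 4146.15 µg/L·hr
IV tail: 671.8/0.132 = 5089.394; AUC_iv,0→∞ = 4146.15 + 5089.394 = 9235.544 µg/L·hr
Trapezoidal AUC_0→12.5 (oral tablet):
  [0→1.5]: (0.0+307.8)/2 × 1.5 = 230.85
  [1.5→3.5]: (307.8+372.1)/2 × 2 = 679.9
  [3.5→4.5]: (372.1+353.7)/2 × 1 = 362.9
  [4.5→6.5]: (353.7+292.6)/2 × 2 = 646.3
  [6.5→12.5]: (292.6+137.9)/2 × 6 = 1291.5
  Sum = 3211.45 µg/L·hr
oral tablet tail: 137.9/0.132 = 1044.697; AUC_ev,0→∞ = 3211.45 + 1044.697 = 4256.147 µg/L·hr
F = (AUC_ev/D_ev)/(AUC_iv/D_iv) = (4256.147/10)/(9235.544/5) = 425.6147/1847.1088 = 0.2304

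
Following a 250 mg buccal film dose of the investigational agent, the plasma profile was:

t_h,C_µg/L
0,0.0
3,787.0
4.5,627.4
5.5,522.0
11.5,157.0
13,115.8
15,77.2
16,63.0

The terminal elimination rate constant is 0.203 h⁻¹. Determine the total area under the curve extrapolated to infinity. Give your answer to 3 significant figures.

Trapezoidal AUC_0→16:
  [0→3]: (0.0+787.0)/2 × 3 = 1180.5
  [3→4.5]: (787.0+627.4)/2 × 1.5 = 1060.8
  [4.5→5.5]: (627.4+522.0)/2 × 1 = 574.7
  [5.5→11.5]: (522.0+157.0)/2 × 6 = 2037.0
  [11.5→13]: (157.0+115.8)/2 × 1.5 = 204.6
  [13→15]: (115.8+77.2)/2 × 2 = 193.0
  [15→16]: (77.2+63.0)/2 × 1 = 70.1
  Sum = 5320.7 µg/L·h
Extrapolated tail: C_last / k_e = 63.0 / 0.203 = 310.345
AUC_0→∞ = 5320.7 + 310.345 = 5631.045 µg/L·h

AUC = 5630 µg/L·h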